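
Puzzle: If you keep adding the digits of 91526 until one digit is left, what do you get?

9+1+5+2+6 = 23
2+3 = 5

5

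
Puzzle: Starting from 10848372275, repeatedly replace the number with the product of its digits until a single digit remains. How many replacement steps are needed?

1

10848372275 → 0 (1 step)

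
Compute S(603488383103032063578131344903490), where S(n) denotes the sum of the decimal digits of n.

122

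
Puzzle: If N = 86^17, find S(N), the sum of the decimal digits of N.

191

86^17 = 769969763956872972714580855095296
Sum of its 33 digits: 191.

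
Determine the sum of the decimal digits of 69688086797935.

91

6+9+6+8+8+0+8+6+7+9+7+9+3+5 = 91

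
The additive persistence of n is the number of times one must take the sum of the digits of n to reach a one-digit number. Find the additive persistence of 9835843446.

9835843446 → 54 → 9 (2 steps)

2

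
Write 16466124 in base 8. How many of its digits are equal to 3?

1

16466124 in base 8 is 76640314.
The digit 3 appears 1 time.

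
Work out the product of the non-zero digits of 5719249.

5×7×1×9×2×4×9 = 22680

22680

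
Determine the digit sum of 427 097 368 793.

65

4+2+7+0+9+7+3+6+8+7+9+3 = 65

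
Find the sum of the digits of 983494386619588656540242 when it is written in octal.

74

983494386619588656540242 in base 8 is 320206531502736721033125122.
Digit sum: 3+2+0+2+0+6+5+3+1+5+0+2+7+3+6+7+2+1+0+3+3+1+2+5+1+2+2 = 74.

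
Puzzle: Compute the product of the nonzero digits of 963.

9×6×3 = 162

162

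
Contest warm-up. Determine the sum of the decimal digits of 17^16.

109

17^16 = 48661191875666868481
Sum of its 20 digits: 109.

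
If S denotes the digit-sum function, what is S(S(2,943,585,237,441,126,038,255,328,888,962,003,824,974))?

First digit sum: 180.
1+8+0 = 9.

9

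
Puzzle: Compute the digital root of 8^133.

The digital root of n equals n mod 9 (or 9 when 9 | n), so we need 8^133 mod 9.
8^133 ≡ 8 (mod 9), so the digital root is 8.

8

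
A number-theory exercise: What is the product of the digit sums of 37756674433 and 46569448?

2530

S(37756674433) = 3+7+7+5+6+6+7+4+4+3+3 = 55.
S(46569448) = 4+6+5+6+9+4+4+8 = 46.
55 · 46 = 2530.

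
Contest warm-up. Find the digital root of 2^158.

The digital root of n equals n mod 9 (or 9 when 9 | n), so we need 2^158 mod 9.
2^158 ≡ 4 (mod 9), so the digital root is 4.

4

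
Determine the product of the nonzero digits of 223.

12

2×2×3 = 12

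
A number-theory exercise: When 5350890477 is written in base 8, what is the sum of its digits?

5350890477 in base 8 is 47674015755.
Digit sum: 4+7+6+7+4+0+1+5+7+5+5 = 51.

51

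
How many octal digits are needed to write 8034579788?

8034579788 in base 8 is 73671372514, which has 11 digits.

11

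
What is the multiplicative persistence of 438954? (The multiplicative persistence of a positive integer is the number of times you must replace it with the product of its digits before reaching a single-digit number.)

438954 → 17280 → 0 (2 steps)

2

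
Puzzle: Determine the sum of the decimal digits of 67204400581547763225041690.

6+7+2+0+4+4+0+0+5+8+1+5+4+7+7+6+3+2+2+5+0+4+1+6+9+0 = 98

98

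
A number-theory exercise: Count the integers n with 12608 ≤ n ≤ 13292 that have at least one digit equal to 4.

The integers in [12608, 13292] that have at least one digit equal to 4: 12614, 12624, 12634, 12640, 12641, 12642, …, 13274, 13284.
131 qualify.

131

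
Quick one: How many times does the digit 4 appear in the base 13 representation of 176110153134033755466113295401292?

4

176110153134033755466113295401292 in base 13 is B48A61939A96550805ABCC5496446.
The digit 4 appears 4 times.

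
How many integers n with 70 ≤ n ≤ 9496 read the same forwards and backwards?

The integers in [70, 9496] that read the same forwards and backwards: 77, 88, 99, 101, 111, 121, …, 9339, 9449.
178 qualify.

178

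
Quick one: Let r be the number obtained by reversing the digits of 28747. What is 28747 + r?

103529

Reverse of 28747 is 74782.
28747 + 74782 = 103529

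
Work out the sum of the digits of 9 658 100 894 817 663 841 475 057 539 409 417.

9+6+5+8+1+0+0+8+9+4+8+1+7+6+6+3+8+4+1+4+7+5+0+5+7+5+3+9+4+0+9+4+1+7 = 164

164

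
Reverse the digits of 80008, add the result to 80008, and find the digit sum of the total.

Reversal of 80008 is 80008; 80008 + 80008 = 160016.
Digit sum of 160016: 1+6+0+0+1+6 = 14.

14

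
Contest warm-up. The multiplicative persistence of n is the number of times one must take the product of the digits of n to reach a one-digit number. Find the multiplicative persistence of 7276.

3

7276 → 588 → 320 → 0 (3 steps)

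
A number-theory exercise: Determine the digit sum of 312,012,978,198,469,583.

86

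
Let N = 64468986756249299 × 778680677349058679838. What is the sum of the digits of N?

64468986756249299 × 778680677349058679838 = 50200754275363697533725309205352933562
Sum of its 38 digits: 153.

153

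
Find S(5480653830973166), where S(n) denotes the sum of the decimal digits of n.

74

5+4+8+0+6+5+3+8+3+0+9+7+3+1+6+6 = 74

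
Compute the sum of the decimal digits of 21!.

21! = 51090942171709440000
Sum of its 20 digits: 63.

63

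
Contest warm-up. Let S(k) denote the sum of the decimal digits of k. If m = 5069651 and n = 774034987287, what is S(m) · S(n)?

2112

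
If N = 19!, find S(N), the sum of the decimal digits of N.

19! = 121645100408832000
Sum of its 18 digits: 45.

45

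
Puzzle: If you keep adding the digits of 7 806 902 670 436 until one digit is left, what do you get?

4

7+8+0+6+9+0+2+6+7+0+4+3+6 = 58
5+8 = 13
1+3 = 4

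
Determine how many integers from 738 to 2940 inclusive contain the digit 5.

580

The integers in [738, 2940] that contain the digit 5: 745, 750, 751, 752, 753, 754, …, 2925, 2935.
580 qualify.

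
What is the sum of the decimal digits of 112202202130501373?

35

1+1+2+2+0+2+2+0+2+1+3+0+5+0+1+3+7+3 = 35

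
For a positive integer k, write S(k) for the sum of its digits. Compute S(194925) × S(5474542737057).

S(194925) = 1+9+4+9+2+5 = 30.
S(5474542737057) = 5+4+7+4+5+4+2+7+3+7+0+5+7 = 60.
30 · 60 = 1800.

1800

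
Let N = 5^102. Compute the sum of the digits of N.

5^102 = 197215226305252951352932141320696557418301608777255751192569732666015625
Sum of its 72 digits: 298.

298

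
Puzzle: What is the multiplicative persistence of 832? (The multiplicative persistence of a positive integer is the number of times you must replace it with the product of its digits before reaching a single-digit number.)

832 → 48 → 32 → 6 (3 steps)

3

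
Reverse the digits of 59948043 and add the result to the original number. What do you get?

94033038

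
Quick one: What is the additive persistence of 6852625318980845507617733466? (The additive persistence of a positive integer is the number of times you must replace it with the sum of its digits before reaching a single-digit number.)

6852625318980845507617733466 → 135 → 9 (2 steps)

2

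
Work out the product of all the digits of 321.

6

3×2×1 = 6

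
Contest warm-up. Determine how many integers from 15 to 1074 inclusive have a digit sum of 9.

62

The integers in [15, 1074] that have a digit sum of 9: 18, 27, 36, 45, 54, 63, …, 1062, 1071.
62 qualify.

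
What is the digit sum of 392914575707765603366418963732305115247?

172

3+9+2+9+1+4+5+7+5+7+0+7+7+6+5+6+0+3+3+6+6+4+1+8+9+6+3+7+3+2+3+0+5+1+1+5+2+4+7 = 172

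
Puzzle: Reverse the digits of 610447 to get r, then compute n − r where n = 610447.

Reverse of 610447 is 744016.
610447 − 744016 = -133569

-133569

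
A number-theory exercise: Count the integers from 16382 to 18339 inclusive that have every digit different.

653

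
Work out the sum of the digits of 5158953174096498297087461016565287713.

5+1+5+8+9+5+3+1+7+4+0+9+6+4+9+8+2+9+7+0+8+7+4+6+1+0+1+6+5+6+5+2+8+7+7+1+3 = 179

179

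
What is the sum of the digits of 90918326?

38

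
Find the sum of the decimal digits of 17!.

63

17! = 355687428096000
Sum of its 15 digits: 63.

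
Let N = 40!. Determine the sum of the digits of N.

40! = 815915283247897734345611269596115894272000000000
Sum of its 48 digits: 189.

189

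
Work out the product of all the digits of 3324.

72

3×3×2×4 = 72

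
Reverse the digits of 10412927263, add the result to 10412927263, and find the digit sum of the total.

65

Reversal of 10412927263 is 36272921401; 10412927263 + 36272921401 = 46685848664.
Digit sum of 46685848664: 4+6+6+8+5+8+4+8+6+6+4 = 65.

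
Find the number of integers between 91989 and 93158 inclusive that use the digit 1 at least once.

360

The integers in [91989, 93158] that use the digit 1 at least once: 91989, 91990, 91991, 91992, 91993, 91994, …, 93157, 93158.
360 qualify.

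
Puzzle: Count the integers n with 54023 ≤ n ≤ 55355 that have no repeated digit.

The integers in [54023, 55355] that have no repeated digit: 54023, 54026, 54027, 54028, 54029, 54031, …, 54986, 54987.
329 qualify.

329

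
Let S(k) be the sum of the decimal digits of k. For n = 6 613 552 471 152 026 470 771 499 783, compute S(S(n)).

First digit sum: 122.
1+2+2 = 5.

5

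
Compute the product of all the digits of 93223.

324

9×3×2×2×3 = 324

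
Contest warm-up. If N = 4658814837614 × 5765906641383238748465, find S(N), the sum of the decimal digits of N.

4658814837614 × 5765906641383238748465 = 26862291413173337562271361566762510
Sum of its 35 digits: 139.

139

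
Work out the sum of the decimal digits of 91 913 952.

9+1+9+1+3+9+5+2 = 39

39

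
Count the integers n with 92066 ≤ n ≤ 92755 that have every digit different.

The integers in [92066, 92755] that have every digit different: 92067, 92068, 92071, 92073, 92074, 92075, …, 92753, 92754.
252 qualify.

252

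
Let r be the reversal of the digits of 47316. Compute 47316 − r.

Reverse of 47316 is 61374.
47316 − 61374 = -14058

-14058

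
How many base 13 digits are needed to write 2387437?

6

2387437 in base 13 is 6578B0, which has 6 digits.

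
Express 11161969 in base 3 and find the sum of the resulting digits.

9

11161969 in base 3 is 210000002100021.
Digit sum: 2+1+0+0+0+0+0+0+2+1+0+0+0+2+1 = 9.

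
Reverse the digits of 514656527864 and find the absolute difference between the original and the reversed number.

Reverse of 514656527864 is 468725656415.
|514656527864 − 468725656415| = 45930871449

45930871449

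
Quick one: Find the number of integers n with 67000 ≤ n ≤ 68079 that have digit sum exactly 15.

8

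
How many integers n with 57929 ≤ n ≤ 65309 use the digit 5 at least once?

3736

The integers in [57929, 65309] that use the digit 5 at least once: 57929, 57930, 57931, 57932, 57933, 57934, …, 65308, 65309.
3736 qualify.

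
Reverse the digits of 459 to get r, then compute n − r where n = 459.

Reverse of 459 is 954.
459 − 954 = -495

-495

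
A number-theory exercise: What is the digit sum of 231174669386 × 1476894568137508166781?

231174669386 × 1476894568137508166781 = 341420613507167700241472622866466
Sum of its 33 digits: 123.

123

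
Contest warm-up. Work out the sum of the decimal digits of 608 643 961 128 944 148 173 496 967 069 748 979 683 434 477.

6+0+8+6+4+3+9+6+1+1+2+8+9+4+4+1+4+8+1+7+3+4+9+6+9+6+7+0+6+9+7+4+8+9+7+9+6+8+3+4+3+4+4+7+7 = 241

241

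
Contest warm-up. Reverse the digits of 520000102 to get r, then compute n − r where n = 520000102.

319000077

Reverse of 520000102 is 201000025.
520000102 − 201000025 = 319000077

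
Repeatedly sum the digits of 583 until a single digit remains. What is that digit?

5+8+3 = 16
1+6 = 7

7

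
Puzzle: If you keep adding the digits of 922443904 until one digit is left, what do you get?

9+2+2+4+4+3+9+0+4 = 37
3+7 = 10
1+0 = 1

1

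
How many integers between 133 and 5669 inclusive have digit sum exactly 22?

The integers in [133, 5669] that have digit sum exactly 22: 499, 589, 598, 679, 688, 697, …, 5656, 5665.
217 qualify.

217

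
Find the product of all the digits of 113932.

162

1×1×3×9×3×2 = 162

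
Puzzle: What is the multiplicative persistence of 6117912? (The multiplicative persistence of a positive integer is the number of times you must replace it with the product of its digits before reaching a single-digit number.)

3

6117912 → 756 → 210 → 0 (3 steps)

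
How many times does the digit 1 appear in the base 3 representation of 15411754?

4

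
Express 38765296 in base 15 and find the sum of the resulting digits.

24

38765296 in base 15 is 360B031.
Digit sum: 3+6+0+11+0+3+1 = 24.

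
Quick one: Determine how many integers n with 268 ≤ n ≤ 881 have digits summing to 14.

54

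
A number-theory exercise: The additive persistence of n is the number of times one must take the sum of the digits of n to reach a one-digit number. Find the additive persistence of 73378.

73378 → 28 → 10 → 1 (3 steps)

3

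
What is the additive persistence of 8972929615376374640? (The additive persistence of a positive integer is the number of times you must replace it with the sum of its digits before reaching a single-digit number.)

3

8972929615376374640 → 98 → 17 → 8 (3 steps)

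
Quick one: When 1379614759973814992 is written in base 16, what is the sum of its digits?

62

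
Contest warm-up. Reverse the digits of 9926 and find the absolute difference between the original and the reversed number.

3627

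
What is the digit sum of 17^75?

431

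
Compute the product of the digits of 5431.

5×4×3×1 = 60

60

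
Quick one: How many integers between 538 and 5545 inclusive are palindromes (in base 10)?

91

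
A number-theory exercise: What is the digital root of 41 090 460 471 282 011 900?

5

4+1+0+9+0+4+6+0+4+7+1+2+8+2+0+1+1+9+0+0 = 59
5+9 = 14
1+4 = 5
(Equivalently, 41 090 460 471 282 011 900 mod 9 = 5.)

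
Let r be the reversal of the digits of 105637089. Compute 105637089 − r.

-875099412

Reverse of 105637089 is 980736501.
105637089 − 980736501 = -875099412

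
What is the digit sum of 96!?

96! = 991677934870949689209571401541893801158183648651267795444376054838492222809091499987689476037000748982075094738965754305639874560000000000000000000000
Sum of its 150 digits: 648.

648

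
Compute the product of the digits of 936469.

9×3×6×4×6×9 = 34992

34992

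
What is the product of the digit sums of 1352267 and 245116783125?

1170

S(1352267) = 1+3+5+2+2+6+7 = 26.
S(245116783125) = 2+4+5+1+1+6+7+8+3+1+2+5 = 45.
26 · 45 = 1170.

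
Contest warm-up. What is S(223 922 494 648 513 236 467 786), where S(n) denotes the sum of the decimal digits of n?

2+2+3+9+2+2+4+9+4+6+4+8+5+1+3+2+3+6+4+6+7+7+8+6 = 113

113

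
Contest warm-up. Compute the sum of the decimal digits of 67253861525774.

68

6+7+2+5+3+8+6+1+5+2+5+7+7+4 = 68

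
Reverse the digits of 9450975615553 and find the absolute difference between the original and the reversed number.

Reverse of 9450975615553 is 3555165790549.
|9450975615553 − 3555165790549| = 5895809825004

5895809825004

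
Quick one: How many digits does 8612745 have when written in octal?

8

8612745 in base 8 is 40665611, which has 8 digits.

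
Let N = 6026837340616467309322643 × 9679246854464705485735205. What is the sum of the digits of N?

6026837340616467309322643 × 9679246854464705485735205 = 58335246371532371998173283715688475684947408746815
Sum of its 50 digits: 250.

250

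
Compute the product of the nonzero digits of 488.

256

4×8×8 = 256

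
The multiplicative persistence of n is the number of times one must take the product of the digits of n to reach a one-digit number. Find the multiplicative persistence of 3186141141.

2

3186141141 → 2304 → 0 (2 steps)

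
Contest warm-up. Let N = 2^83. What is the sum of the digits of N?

122

2^83 = 9671406556917033397649408
Sum of its 25 digits: 122.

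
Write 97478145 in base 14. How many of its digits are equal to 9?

1

97478145 in base 14 is CD36169.
The digit 9 appears 1 time.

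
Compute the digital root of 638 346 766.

4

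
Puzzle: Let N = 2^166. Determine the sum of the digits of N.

2^166 = 93536104789177786765035829293842113257979682750464
Sum of its 50 digits: 250.

250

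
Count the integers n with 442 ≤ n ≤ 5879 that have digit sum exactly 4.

20

The integers in [442, 5879] that have digit sum exactly 4: 1003, 1012, 1021, 1030, 1102, 1111, …, 3100, 4000.
20 qualify.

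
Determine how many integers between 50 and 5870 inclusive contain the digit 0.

The integers in [50, 5870] that contain the digit 0: 50, 60, 70, 80, 90, 100, …, 5860, 5870.
1510 qualify.

1510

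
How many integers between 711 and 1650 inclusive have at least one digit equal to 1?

706

The integers in [711, 1650] that have at least one digit equal to 1: 711, 712, 713, 714, 715, 716, …, 1649, 1650.
706 qualify.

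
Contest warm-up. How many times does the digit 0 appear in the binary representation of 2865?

2865 in base 2 is 101100110001.
The digit 0 appears 6 times.

6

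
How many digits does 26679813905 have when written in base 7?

13

26679813905 in base 7 is 1633102451003, which has 13 digits.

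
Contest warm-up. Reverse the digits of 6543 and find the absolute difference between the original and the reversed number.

Reverse of 6543 is 3456.
|6543 − 3456| = 3087

3087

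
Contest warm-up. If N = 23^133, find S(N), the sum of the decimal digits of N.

806

23^133 = 12876629216720902605876313541980628862890971370610678485883940513030996390374928166621478672744578506776832974257063162410682931930190236154336512031619564923825743260407060642836983
Sum of its 182 digits: 806.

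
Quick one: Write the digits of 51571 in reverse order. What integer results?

Reversing 51571 gives 17515.

17515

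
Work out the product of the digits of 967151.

1890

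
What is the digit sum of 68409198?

6+8+4+0+9+1+9+8 = 45

45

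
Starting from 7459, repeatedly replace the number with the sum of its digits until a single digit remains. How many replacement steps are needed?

2

7459 → 25 → 7 (2 steps)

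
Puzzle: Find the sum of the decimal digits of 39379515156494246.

3+9+3+7+9+5+1+5+1+5+6+4+9+4+2+4+6 = 83

83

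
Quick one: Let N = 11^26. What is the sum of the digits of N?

11^26 = 1191817653772720942460132761
Sum of its 28 digits: 112.

112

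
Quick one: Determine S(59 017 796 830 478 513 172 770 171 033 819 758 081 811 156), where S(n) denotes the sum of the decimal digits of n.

5+9+0+1+7+7+9+6+8+3+0+4+7+8+5+1+3+1+7+2+7+7+0+1+7+1+0+3+3+8+1+9+7+5+8+0+8+1+8+1+1+1+5+6 = 191

191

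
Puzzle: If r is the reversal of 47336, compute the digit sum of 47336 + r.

10

Reversal of 47336 is 63374; 47336 + 63374 = 110710.
Digit sum of 110710: 1+1+0+7+1+0 = 10.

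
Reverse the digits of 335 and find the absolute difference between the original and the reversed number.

Reverse of 335 is 533.
|335 − 533| = 198

198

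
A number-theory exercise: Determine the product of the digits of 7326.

252

7×3×2×6 = 252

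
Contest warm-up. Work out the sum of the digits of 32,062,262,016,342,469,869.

81

3+2+0+6+2+2+6+2+0+1+6+3+4+2+4+6+9+8+6+9 = 81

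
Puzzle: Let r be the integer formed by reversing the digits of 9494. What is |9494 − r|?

Reverse of 9494 is 4949.
|9494 − 4949| = 4545

4545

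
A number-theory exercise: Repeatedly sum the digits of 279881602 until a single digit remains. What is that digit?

2+7+9+8+8+1+6+0+2 = 43
4+3 = 7

7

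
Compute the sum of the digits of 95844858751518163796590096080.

9+5+8+4+4+8+5+8+7+5+1+5+1+8+1+6+3+7+9+6+5+9+0+0+9+6+0+8+0 = 147

147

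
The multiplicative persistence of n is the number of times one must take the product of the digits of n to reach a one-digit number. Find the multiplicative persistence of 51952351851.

2

51952351851 → 270000 → 0 (2 steps)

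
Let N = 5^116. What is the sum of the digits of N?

322

5^116 = 1203706215242022408159986214115579574086313530134617622024961747229099273681640625
Sum of its 82 digits: 322.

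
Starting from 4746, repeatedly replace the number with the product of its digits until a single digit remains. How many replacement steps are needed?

4

4746 → 672 → 84 → 32 → 6 (4 steps)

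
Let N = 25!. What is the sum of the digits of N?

25! = 15511210043330985984000000
Sum of its 26 digits: 72.

72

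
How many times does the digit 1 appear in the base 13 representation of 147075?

1

147075 in base 13 is 51C36.
The digit 1 appears 1 time.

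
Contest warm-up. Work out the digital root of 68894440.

6+8+8+9+4+4+4+0 = 43
4+3 = 7
(Equivalently, 68894440 mod 9 = 7.)

7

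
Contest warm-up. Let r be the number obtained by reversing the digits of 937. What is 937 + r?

Reverse of 937 is 739.
937 + 739 = 1676

1676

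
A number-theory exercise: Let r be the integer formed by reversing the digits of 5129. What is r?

Reversing 5129 gives 9215.

9215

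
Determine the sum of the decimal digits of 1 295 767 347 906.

66

1+2+9+5+7+6+7+3+4+7+9+0+6 = 66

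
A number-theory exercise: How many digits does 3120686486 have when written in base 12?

9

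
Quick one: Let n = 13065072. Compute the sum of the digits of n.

24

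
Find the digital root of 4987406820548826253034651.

2

4+9+8+7+4+0+6+8+2+0+5+4+8+8+2+6+2+5+3+0+3+4+6+5+1 = 110
1+1+0 = 2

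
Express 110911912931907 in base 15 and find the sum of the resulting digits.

110911912931907 in base 15 is CC5117A11CDC.
Digit sum: 12+12+5+1+1+7+10+1+1+12+13+12 = 87.

87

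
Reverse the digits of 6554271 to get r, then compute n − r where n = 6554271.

Reverse of 6554271 is 1724556.
6554271 − 1724556 = 4829715

4829715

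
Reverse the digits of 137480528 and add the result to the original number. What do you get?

Reverse of 137480528 is 825084731.
137480528 + 825084731 = 962565259

962565259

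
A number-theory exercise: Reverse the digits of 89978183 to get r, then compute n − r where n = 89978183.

Reverse of 89978183 is 38187998.
89978183 − 38187998 = 51790185

51790185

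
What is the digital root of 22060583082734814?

2+2+0+6+0+5+8+3+0+8+2+7+3+4+8+1+4 = 63
6+3 = 9

9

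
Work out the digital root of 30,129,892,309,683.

9

3+0+1+2+9+8+9+2+3+0+9+6+8+3 = 63
6+3 = 9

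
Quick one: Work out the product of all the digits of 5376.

630

5×3×7×6 = 630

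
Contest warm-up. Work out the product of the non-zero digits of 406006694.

4×6×6×6×9×4 = 31104

31104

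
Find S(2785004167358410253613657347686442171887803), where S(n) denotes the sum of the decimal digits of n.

186

2+7+8+5+0+0+4+1+6+7+3+5+8+4+1+0+2+5+3+6+1+3+6+5+7+3+4+7+6+8+6+4+4+2+1+7+1+8+8+7+8+0+3 = 186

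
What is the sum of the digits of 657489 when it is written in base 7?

21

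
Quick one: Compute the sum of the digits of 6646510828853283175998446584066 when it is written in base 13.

202

6646510828853283175998446584066 in base 13 is 575BAC873BACB4C366224934C8B4.
Digit sum: 5+7+5+11+10+12+8+7+3+11+10+12+11+4+12+3+6+6+2+2+4+9+3+4+12+8+11+4 = 202.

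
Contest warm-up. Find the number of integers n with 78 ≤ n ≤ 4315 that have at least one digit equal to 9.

1135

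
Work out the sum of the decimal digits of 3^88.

198

3^88 = 969773729787523602876821942164080815560161
Sum of its 42 digits: 198.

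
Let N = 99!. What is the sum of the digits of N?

648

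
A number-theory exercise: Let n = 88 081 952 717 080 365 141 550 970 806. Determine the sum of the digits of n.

124

8+8+0+8+1+9+5+2+7+1+7+0+8+0+3+6+5+1+4+1+5+5+0+9+7+0+8+0+6 = 124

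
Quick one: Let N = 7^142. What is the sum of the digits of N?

547

7^142 = 1009070900075187879934194433318980336861560294920733696206957917126307891466567015160903161773357095564413691577856916049
Sum of its 121 digits: 547.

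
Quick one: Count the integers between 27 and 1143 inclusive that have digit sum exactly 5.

The integers in [27, 1143] that have digit sum exactly 5: 32, 41, 50, 104, 113, 122, …, 1121, 1130.
27 qualify.

27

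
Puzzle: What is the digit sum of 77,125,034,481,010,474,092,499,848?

111

7+7+1+2+5+0+3+4+4+8+1+0+1+0+4+7+4+0+9+2+4+9+9+8+4+8 = 111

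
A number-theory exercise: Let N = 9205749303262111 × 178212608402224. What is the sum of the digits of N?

139

9205749303262111 × 178212608402224 = 1640580595631297016650787334864
Sum of its 31 digits: 139.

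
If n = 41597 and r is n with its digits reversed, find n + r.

Reverse of 41597 is 79514.
41597 + 79514 = 121111

121111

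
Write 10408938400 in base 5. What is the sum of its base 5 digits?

24

10408938400 in base 5 is 132304142012100.
Digit sum: 1+3+2+3+0+4+1+4+2+0+1+2+1+0+0 = 24.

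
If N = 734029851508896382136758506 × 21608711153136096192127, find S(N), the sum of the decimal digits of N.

219

734029851508896382136758506 × 21608711153136096192127 = 15861439039035121799097831542742836914421577482262
Sum of its 50 digits: 219.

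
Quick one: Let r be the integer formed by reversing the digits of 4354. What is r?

Reversing 4354 gives 4534.

4534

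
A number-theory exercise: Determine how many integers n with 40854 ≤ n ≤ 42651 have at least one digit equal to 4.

The integers in [40854, 42651] that have at least one digit equal to 4: 40854, 40855, 40856, 40857, 40858, 40859, …, 42650, 42651.
1798 qualify.

1798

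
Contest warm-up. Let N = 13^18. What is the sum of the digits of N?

91

13^18 = 112455406951957393129
Sum of its 21 digits: 91.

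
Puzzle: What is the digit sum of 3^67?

162

3^67 = 92709463147897837085761925410587
Sum of its 32 digits: 162.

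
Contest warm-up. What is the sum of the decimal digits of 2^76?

2^76 = 75557863725914323419136
Sum of its 23 digits: 106.

106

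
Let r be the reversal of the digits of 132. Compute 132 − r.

-99

Reverse of 132 is 231.
132 − 231 = -99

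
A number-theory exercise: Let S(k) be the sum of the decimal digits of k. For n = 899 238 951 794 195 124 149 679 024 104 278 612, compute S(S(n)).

First digit sum: 169.
1+6+9 = 16.

16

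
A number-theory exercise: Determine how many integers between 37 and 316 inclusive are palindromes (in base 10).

28

The integers in [37, 316] that are palindromes (in base 10): 44, 55, 66, 77, 88, 99, …, 303, 313.
28 qualify.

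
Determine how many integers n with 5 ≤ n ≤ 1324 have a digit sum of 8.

69

The integers in [5, 1324] that have a digit sum of 8: 8, 17, 26, 35, 44, 53, …, 1313, 1322.
69 qualify.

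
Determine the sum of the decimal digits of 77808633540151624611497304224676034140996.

168

7+7+8+0+8+6+3+3+5+4+0+1+5+1+6+2+4+6+1+1+4+9+7+3+0+4+2+2+4+6+7+6+0+3+4+1+4+0+9+9+6 = 168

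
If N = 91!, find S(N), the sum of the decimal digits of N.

594

91! = 135200152767840296255166568759495142147586866476906677791741734597153670771559994765685283954750449427751168336768008192000000000000000000000
Sum of its 141 digits: 594.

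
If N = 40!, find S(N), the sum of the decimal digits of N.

40! = 815915283247897734345611269596115894272000000000
Sum of its 48 digits: 189.

189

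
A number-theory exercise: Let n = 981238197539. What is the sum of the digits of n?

9+8+1+2+3+8+1+9+7+5+3+9 = 65

65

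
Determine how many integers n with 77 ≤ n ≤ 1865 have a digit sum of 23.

The integers in [77, 1865] that have a digit sum of 23: 599, 689, 698, 779, 788, 797, …, 1796, 1859.
26 qualify.

26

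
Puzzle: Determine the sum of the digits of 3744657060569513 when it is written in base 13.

3744657060569513 in base 13 is C496085157181A.
Digit sum: 12+4+9+6+0+8+5+1+5+7+1+8+1+10 = 77.

77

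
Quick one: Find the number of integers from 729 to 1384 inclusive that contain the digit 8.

The integers in [729, 1384] that contain the digit 8: 738, 748, 758, 768, 778, 780, …, 1383, 1384.
205 qualify.

205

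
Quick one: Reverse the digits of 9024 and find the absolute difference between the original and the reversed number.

4815

Reverse of 9024 is 4209.
|9024 − 4209| = 4815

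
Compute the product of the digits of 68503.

6×8×5×0×3 = 0

0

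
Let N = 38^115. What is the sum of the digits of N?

38^115 = 47327505097371386159033564156282890312778176842132557838505745121319231751765354483804811667997452411983782888003830914609972074698208088612417792714995863577824392095147056412229632
Sum of its 182 digits: 830.

830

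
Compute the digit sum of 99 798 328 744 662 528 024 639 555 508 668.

9+9+7+9+8+3+2+8+7+4+4+6+6+2+5+2+8+0+2+4+6+3+9+5+5+5+5+0+8+6+6+8 = 171

171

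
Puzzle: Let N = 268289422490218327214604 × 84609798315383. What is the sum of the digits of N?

268289422490218327214604 × 84609798315383 = 22699913927047952574758073781915453332
Sum of its 38 digits: 183.

183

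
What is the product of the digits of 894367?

8×9×4×3×6×7 = 36288

36288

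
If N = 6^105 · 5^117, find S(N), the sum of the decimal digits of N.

6^105 · 5^117 = 30575375375458680039516614876231926090481476524961669921875000000000000000000000000000000000000000000000000000000000000000000000000000000000000000000000000000000000
Sum of its 164 digits: 279.

279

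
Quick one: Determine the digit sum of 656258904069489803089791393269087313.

6+5+6+2+5+8+9+0+4+0+6+9+4+8+9+8+0+3+0+8+9+7+9+1+3+9+3+2+6+9+0+8+7+3+1+3 = 180

180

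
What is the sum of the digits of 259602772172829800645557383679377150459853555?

217

2+5+9+6+0+2+7+7+2+1+7+2+8+2+9+8+0+0+6+4+5+5+5+7+3+8+3+6+7+9+3+7+7+1+5+0+4+5+9+8+5+3+5+5+5 = 217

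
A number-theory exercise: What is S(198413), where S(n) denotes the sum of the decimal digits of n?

26

1+9+8+4+1+3 = 26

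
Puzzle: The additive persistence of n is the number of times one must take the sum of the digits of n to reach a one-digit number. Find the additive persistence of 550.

2

550 → 10 → 1 (2 steps)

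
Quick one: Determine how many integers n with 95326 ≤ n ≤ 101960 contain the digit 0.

3166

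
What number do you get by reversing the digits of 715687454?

454786517

Reversing 715687454 gives 454786517.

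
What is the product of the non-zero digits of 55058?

1000

5×5×5×8 = 1000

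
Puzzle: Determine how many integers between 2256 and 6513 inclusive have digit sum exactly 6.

The integers in [2256, 6513] that have digit sum exactly 6: 2301, 2310, 2400, 3003, 3012, 3021, …, 5100, 6000.
23 qualify.

23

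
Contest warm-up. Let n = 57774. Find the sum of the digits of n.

5+7+7+7+4 = 30

30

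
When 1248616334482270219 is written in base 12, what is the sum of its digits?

81

1248616334482270219 in base 12 is 6906076A830234377.
Digit sum: 6+9+0+6+0+7+6+10+8+3+0+2+3+4+3+7+7 = 81.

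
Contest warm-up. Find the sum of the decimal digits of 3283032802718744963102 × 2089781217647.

151

3283032802718744963102 × 2089781217647 = 6860820288040621981062945646260994
Sum of its 34 digits: 151.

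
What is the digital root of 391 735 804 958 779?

3+9+1+7+3+5+8+0+4+9+5+8+7+7+9 = 85
8+5 = 13
1+3 = 4

4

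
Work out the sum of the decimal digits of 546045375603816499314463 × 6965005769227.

133

546045375603816499314463 × 6965005769227 = 3803209191340306076404685685481430101
Sum of its 37 digits: 133.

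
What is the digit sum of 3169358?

35

3+1+6+9+3+5+8 = 35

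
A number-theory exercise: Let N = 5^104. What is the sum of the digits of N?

5^104 = 4930380657631323783823303533017413935457540219431393779814243316650390625
Sum of its 73 digits: 295.

295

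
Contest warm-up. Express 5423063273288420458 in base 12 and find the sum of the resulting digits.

5423063273288420458 in base 12 is 253BA0776001BAB74A.
Digit sum: 2+5+3+11+10+0+7+7+6+0+0+1+11+10+11+7+4+10 = 105.

105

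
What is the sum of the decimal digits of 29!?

29! = 8841761993739701954543616000000
Sum of its 31 digits: 126.

126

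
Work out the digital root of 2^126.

The digital root of n equals n mod 9 (or 9 when 9 | n), so we need 2^126 mod 9.
2^126 ≡ 1 (mod 9), so the digital root is 1.

1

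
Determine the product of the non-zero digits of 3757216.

8820

3×7×5×7×2×1×6 = 8820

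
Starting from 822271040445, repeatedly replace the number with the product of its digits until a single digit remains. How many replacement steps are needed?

1

822271040445 → 0 (1 step)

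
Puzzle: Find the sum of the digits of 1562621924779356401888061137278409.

152

1+5+6+2+6+2+1+9+2+4+7+7+9+3+5+6+4+0+1+8+8+8+0+6+1+1+3+7+2+7+8+4+0+9 = 152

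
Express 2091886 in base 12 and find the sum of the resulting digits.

2091886 in base 12 is 84A6BA.
Digit sum: 8+4+10+6+11+10 = 49.

49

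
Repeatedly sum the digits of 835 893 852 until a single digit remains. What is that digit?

8+3+5+8+9+3+8+5+2 = 51
5+1 = 6

6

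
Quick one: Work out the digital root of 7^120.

1

The digital root of n equals n mod 9 (or 9 when 9 | n), so we need 7^120 mod 9.
7^120 ≡ 1 (mod 9), so the digital root is 1.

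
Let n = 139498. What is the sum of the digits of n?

1+3+9+4+9+8 = 34

34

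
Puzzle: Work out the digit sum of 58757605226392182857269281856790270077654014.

5+8+7+5+7+6+0+5+2+2+6+3+9+2+1+8+2+8+5+7+2+6+9+2+8+1+8+5+6+7+9+0+2+7+0+0+7+7+6+5+4+0+1+4 = 204

204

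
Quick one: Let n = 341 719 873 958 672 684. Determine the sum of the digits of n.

98

3+4+1+7+1+9+8+7+3+9+5+8+6+7+2+6+8+4 = 98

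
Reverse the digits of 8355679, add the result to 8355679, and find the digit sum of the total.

Reversal of 8355679 is 9765538; 8355679 + 9765538 = 18121217.
Digit sum of 18121217: 1+8+1+2+1+2+1+7 = 23.

23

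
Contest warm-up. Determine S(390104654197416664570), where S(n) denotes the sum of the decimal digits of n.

3+9+0+1+0+4+6+5+4+1+9+7+4+1+6+6+6+4+5+7+0 = 88

88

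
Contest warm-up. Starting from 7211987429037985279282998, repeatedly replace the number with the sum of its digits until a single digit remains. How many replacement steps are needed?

3

7211987429037985279282998 → 138 → 12 → 3 (3 steps)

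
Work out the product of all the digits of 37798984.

3048192

3×7×7×9×8×9×8×4 = 3048192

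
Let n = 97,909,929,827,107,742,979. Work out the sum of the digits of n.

9+7+9+0+9+9+2+9+8+2+7+1+0+7+7+4+2+9+7+9 = 117

117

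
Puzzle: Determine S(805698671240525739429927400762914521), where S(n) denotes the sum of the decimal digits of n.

161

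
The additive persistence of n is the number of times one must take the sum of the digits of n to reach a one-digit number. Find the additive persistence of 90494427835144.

90494427835144 → 64 → 10 → 1 (3 steps)

3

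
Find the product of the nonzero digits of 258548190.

115200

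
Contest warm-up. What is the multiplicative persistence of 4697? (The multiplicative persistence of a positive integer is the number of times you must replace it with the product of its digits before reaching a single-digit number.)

3

4697 → 1512 → 10 → 0 (3 steps)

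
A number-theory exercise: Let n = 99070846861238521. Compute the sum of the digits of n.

9+9+0+7+0+8+4+6+8+6+1+2+3+8+5+2+1 = 79

79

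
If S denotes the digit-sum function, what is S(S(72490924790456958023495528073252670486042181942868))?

6

First digit sum: 231.
2+3+1 = 6.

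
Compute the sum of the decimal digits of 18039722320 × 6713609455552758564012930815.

149

18039722320 × 6713609455552758564012930815 = 121111650343098146604795216791971290800
Sum of its 39 digits: 149.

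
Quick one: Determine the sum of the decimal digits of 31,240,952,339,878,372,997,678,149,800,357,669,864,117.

207

3+1+2+4+0+9+5+2+3+3+9+8+7+8+3+7+2+9+9+7+6+7+8+1+4+9+8+0+0+3+5+7+6+6+9+8+6+4+1+1+7 = 207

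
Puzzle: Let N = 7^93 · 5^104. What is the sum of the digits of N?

7^93 · 5^104 = 19364138145326695846574761542070046456431551303454266598842424166658167255868802058486725182415760158988613979201554027298470828100107610225677490234375
Sum of its 152 digits: 664.

664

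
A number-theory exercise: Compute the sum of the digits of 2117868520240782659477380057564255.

2+1+1+7+8+6+8+5+2+0+2+4+0+7+8+2+6+5+9+4+7+7+3+8+0+0+5+7+5+6+4+2+5+5 = 151

151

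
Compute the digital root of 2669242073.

5

2+6+6+9+2+4+2+0+7+3 = 41
4+1 = 5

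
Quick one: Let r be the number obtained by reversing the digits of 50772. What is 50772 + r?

Reverse of 50772 is 27705.
50772 + 27705 = 78477

78477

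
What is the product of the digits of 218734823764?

2×1×8×7×3×4×8×2×3×7×6×4 = 10838016

10838016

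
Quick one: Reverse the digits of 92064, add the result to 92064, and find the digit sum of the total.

24

Reversal of 92064 is 46029; 92064 + 46029 = 138093.
Digit sum of 138093: 1+3+8+0+9+3 = 24.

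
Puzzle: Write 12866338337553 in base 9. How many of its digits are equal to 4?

2

12866338337553 in base 9 is 50500236446060.
The digit 4 appears 2 times.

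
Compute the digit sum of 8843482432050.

51

8+8+4+3+4+8+2+4+3+2+0+5+0 = 51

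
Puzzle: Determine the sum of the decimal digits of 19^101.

19^101 = 1425980859766787704425682807208175939241834849263281218168324604747928137034983072984148399494933080177249316461614210197167182019
Sum of its 130 digits: 595.

595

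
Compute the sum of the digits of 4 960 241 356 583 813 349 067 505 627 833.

4+9+6+0+2+4+1+3+5+6+5+8+3+8+1+3+3+4+9+0+6+7+5+0+5+6+2+7+8+3+3 = 136

136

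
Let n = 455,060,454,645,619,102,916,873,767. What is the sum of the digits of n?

4+5+5+0+6+0+4+5+4+6+4+5+6+1+9+1+0+2+9+1+6+8+7+3+7+6+7 = 121

121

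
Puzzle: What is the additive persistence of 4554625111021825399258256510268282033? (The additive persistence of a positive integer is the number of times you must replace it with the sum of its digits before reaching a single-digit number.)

2

4554625111021825399258256510268282033 → 141 → 6 (2 steps)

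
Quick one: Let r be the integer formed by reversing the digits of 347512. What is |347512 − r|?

131769

Reverse of 347512 is 215743.
|347512 − 215743| = 131769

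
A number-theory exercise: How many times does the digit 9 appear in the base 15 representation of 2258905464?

2258905464 in base 15 is D34A54C9.
The digit 9 appears 1 time.

1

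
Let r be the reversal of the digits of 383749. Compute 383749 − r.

-563634

Reverse of 383749 is 947383.
383749 − 947383 = -563634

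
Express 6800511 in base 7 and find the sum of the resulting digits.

6800511 in base 7 is 111542364.
Digit sum: 1+1+1+5+4+2+3+6+4 = 27.

27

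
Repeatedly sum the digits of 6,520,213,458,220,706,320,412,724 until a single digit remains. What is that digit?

6+5+2+0+2+1+3+4+5+8+2+2+0+7+0+6+3+2+0+4+1+2+7+2+4 = 78
7+8 = 15
1+5 = 6
(Equivalently, 6,520,213,458,220,706,320,412,724 mod 9 = 6.)

6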